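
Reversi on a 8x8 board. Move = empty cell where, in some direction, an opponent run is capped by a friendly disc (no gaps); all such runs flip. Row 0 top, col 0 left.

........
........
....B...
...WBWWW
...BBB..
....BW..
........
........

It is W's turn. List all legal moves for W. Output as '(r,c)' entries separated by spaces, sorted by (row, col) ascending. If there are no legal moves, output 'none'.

(1,3): flips 1 -> legal
(1,4): no bracket -> illegal
(1,5): flips 1 -> legal
(2,3): no bracket -> illegal
(2,5): no bracket -> illegal
(3,2): no bracket -> illegal
(4,2): no bracket -> illegal
(4,6): no bracket -> illegal
(5,2): no bracket -> illegal
(5,3): flips 3 -> legal
(5,6): no bracket -> illegal
(6,3): flips 2 -> legal
(6,4): no bracket -> illegal
(6,5): no bracket -> illegal

Answer: (1,3) (1,5) (5,3) (6,3)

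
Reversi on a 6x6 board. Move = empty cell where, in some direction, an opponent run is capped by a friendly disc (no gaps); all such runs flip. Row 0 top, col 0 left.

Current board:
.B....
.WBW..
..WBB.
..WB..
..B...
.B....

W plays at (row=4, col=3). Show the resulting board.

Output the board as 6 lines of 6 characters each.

Place W at (4,3); scan 8 dirs for brackets.
Dir NW: first cell 'W' (not opp) -> no flip
Dir N: opp run (3,3) (2,3) capped by W -> flip
Dir NE: first cell '.' (not opp) -> no flip
Dir W: opp run (4,2), next='.' -> no flip
Dir E: first cell '.' (not opp) -> no flip
Dir SW: first cell '.' (not opp) -> no flip
Dir S: first cell '.' (not opp) -> no flip
Dir SE: first cell '.' (not opp) -> no flip
All flips: (2,3) (3,3)

Answer: .B....
.WBW..
..WWB.
..WW..
..BW..
.B....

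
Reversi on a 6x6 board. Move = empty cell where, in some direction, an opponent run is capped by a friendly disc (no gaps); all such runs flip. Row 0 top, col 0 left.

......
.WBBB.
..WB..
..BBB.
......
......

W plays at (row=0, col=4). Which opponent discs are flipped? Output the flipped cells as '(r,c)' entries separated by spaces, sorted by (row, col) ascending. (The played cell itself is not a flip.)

Answer: (1,3)

Derivation:
Dir NW: edge -> no flip
Dir N: edge -> no flip
Dir NE: edge -> no flip
Dir W: first cell '.' (not opp) -> no flip
Dir E: first cell '.' (not opp) -> no flip
Dir SW: opp run (1,3) capped by W -> flip
Dir S: opp run (1,4), next='.' -> no flip
Dir SE: first cell '.' (not opp) -> no flip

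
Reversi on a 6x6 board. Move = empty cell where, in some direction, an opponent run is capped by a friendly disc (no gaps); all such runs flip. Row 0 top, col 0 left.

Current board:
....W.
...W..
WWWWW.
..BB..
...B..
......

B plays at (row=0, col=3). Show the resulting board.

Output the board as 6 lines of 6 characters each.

Place B at (0,3); scan 8 dirs for brackets.
Dir NW: edge -> no flip
Dir N: edge -> no flip
Dir NE: edge -> no flip
Dir W: first cell '.' (not opp) -> no flip
Dir E: opp run (0,4), next='.' -> no flip
Dir SW: first cell '.' (not opp) -> no flip
Dir S: opp run (1,3) (2,3) capped by B -> flip
Dir SE: first cell '.' (not opp) -> no flip
All flips: (1,3) (2,3)

Answer: ...BW.
...B..
WWWBW.
..BB..
...B..
......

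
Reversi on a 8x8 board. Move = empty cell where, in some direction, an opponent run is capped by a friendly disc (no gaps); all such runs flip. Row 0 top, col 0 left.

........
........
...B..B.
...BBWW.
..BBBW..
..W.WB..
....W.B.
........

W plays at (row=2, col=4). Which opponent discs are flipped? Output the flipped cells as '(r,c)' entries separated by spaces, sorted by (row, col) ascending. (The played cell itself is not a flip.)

Answer: (3,4) (4,4)

Derivation:
Dir NW: first cell '.' (not opp) -> no flip
Dir N: first cell '.' (not opp) -> no flip
Dir NE: first cell '.' (not opp) -> no flip
Dir W: opp run (2,3), next='.' -> no flip
Dir E: first cell '.' (not opp) -> no flip
Dir SW: opp run (3,3) (4,2), next='.' -> no flip
Dir S: opp run (3,4) (4,4) capped by W -> flip
Dir SE: first cell 'W' (not opp) -> no flip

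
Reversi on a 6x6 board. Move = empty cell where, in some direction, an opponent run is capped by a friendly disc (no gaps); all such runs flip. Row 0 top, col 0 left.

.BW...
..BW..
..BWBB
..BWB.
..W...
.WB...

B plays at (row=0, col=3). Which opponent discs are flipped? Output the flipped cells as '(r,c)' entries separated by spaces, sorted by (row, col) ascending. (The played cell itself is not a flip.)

Answer: (0,2)

Derivation:
Dir NW: edge -> no flip
Dir N: edge -> no flip
Dir NE: edge -> no flip
Dir W: opp run (0,2) capped by B -> flip
Dir E: first cell '.' (not opp) -> no flip
Dir SW: first cell 'B' (not opp) -> no flip
Dir S: opp run (1,3) (2,3) (3,3), next='.' -> no flip
Dir SE: first cell '.' (not opp) -> no flip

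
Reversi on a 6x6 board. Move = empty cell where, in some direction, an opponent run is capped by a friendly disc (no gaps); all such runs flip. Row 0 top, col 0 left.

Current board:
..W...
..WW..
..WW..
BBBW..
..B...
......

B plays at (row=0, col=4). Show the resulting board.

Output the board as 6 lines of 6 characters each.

Answer: ..W.B.
..WB..
..BW..
BBBW..
..B...
......

Derivation:
Place B at (0,4); scan 8 dirs for brackets.
Dir NW: edge -> no flip
Dir N: edge -> no flip
Dir NE: edge -> no flip
Dir W: first cell '.' (not opp) -> no flip
Dir E: first cell '.' (not opp) -> no flip
Dir SW: opp run (1,3) (2,2) capped by B -> flip
Dir S: first cell '.' (not opp) -> no flip
Dir SE: first cell '.' (not opp) -> no flip
All flips: (1,3) (2,2)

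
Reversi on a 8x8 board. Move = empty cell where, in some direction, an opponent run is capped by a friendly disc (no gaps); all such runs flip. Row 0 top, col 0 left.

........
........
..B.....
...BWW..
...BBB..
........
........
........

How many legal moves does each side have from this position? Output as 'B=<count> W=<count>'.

-- B to move --
(2,3): flips 1 -> legal
(2,4): flips 1 -> legal
(2,5): flips 2 -> legal
(2,6): flips 1 -> legal
(3,6): flips 2 -> legal
(4,6): no bracket -> illegal
B mobility = 5
-- W to move --
(1,1): no bracket -> illegal
(1,2): no bracket -> illegal
(1,3): no bracket -> illegal
(2,1): no bracket -> illegal
(2,3): no bracket -> illegal
(2,4): no bracket -> illegal
(3,1): no bracket -> illegal
(3,2): flips 1 -> legal
(3,6): no bracket -> illegal
(4,2): no bracket -> illegal
(4,6): no bracket -> illegal
(5,2): flips 1 -> legal
(5,3): flips 1 -> legal
(5,4): flips 1 -> legal
(5,5): flips 1 -> legal
(5,6): flips 1 -> legal
W mobility = 6

Answer: B=5 W=6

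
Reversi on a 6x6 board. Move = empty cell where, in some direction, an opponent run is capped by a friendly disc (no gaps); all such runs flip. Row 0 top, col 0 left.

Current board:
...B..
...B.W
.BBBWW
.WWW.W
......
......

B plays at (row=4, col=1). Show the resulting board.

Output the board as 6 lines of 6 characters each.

Place B at (4,1); scan 8 dirs for brackets.
Dir NW: first cell '.' (not opp) -> no flip
Dir N: opp run (3,1) capped by B -> flip
Dir NE: opp run (3,2) capped by B -> flip
Dir W: first cell '.' (not opp) -> no flip
Dir E: first cell '.' (not opp) -> no flip
Dir SW: first cell '.' (not opp) -> no flip
Dir S: first cell '.' (not opp) -> no flip
Dir SE: first cell '.' (not opp) -> no flip
All flips: (3,1) (3,2)

Answer: ...B..
...B.W
.BBBWW
.BBW.W
.B....
......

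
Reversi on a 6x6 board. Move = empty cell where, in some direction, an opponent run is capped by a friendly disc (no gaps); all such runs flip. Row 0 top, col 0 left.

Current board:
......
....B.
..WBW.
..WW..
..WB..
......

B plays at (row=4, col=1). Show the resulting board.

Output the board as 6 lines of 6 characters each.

Place B at (4,1); scan 8 dirs for brackets.
Dir NW: first cell '.' (not opp) -> no flip
Dir N: first cell '.' (not opp) -> no flip
Dir NE: opp run (3,2) capped by B -> flip
Dir W: first cell '.' (not opp) -> no flip
Dir E: opp run (4,2) capped by B -> flip
Dir SW: first cell '.' (not opp) -> no flip
Dir S: first cell '.' (not opp) -> no flip
Dir SE: first cell '.' (not opp) -> no flip
All flips: (3,2) (4,2)

Answer: ......
....B.
..WBW.
..BW..
.BBB..
......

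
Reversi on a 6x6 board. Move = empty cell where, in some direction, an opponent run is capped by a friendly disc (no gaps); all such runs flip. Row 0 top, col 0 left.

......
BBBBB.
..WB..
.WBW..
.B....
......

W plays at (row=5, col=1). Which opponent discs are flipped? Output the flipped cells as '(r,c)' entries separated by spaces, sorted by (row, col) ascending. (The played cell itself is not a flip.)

Answer: (4,1)

Derivation:
Dir NW: first cell '.' (not opp) -> no flip
Dir N: opp run (4,1) capped by W -> flip
Dir NE: first cell '.' (not opp) -> no flip
Dir W: first cell '.' (not opp) -> no flip
Dir E: first cell '.' (not opp) -> no flip
Dir SW: edge -> no flip
Dir S: edge -> no flip
Dir SE: edge -> no flip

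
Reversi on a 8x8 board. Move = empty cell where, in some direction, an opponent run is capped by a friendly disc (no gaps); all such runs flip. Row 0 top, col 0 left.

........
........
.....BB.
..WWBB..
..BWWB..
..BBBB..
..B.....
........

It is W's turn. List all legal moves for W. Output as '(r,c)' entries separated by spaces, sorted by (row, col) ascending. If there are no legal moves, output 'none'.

(1,4): no bracket -> illegal
(1,5): no bracket -> illegal
(1,6): flips 2 -> legal
(1,7): flips 2 -> legal
(2,3): no bracket -> illegal
(2,4): flips 1 -> legal
(2,7): no bracket -> illegal
(3,1): no bracket -> illegal
(3,6): flips 2 -> legal
(3,7): no bracket -> illegal
(4,1): flips 1 -> legal
(4,6): flips 1 -> legal
(5,1): flips 1 -> legal
(5,6): no bracket -> illegal
(6,1): flips 1 -> legal
(6,3): flips 1 -> legal
(6,4): flips 1 -> legal
(6,5): flips 1 -> legal
(6,6): flips 1 -> legal
(7,1): flips 2 -> legal
(7,2): flips 3 -> legal
(7,3): no bracket -> illegal

Answer: (1,6) (1,7) (2,4) (3,6) (4,1) (4,6) (5,1) (6,1) (6,3) (6,4) (6,5) (6,6) (7,1) (7,2)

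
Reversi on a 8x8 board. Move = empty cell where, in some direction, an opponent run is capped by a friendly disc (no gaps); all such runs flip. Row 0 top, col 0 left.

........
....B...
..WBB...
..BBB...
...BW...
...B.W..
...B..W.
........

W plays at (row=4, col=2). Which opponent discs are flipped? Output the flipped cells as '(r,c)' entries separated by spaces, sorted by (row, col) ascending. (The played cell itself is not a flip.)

Dir NW: first cell '.' (not opp) -> no flip
Dir N: opp run (3,2) capped by W -> flip
Dir NE: opp run (3,3) (2,4), next='.' -> no flip
Dir W: first cell '.' (not opp) -> no flip
Dir E: opp run (4,3) capped by W -> flip
Dir SW: first cell '.' (not opp) -> no flip
Dir S: first cell '.' (not opp) -> no flip
Dir SE: opp run (5,3), next='.' -> no flip

Answer: (3,2) (4,3)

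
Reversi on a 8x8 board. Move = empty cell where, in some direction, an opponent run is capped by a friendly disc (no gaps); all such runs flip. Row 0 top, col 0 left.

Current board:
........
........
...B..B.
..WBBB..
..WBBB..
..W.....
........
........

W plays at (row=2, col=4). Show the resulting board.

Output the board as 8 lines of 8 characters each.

Place W at (2,4); scan 8 dirs for brackets.
Dir NW: first cell '.' (not opp) -> no flip
Dir N: first cell '.' (not opp) -> no flip
Dir NE: first cell '.' (not opp) -> no flip
Dir W: opp run (2,3), next='.' -> no flip
Dir E: first cell '.' (not opp) -> no flip
Dir SW: opp run (3,3) capped by W -> flip
Dir S: opp run (3,4) (4,4), next='.' -> no flip
Dir SE: opp run (3,5), next='.' -> no flip
All flips: (3,3)

Answer: ........
........
...BW.B.
..WWBB..
..WBBB..
..W.....
........
........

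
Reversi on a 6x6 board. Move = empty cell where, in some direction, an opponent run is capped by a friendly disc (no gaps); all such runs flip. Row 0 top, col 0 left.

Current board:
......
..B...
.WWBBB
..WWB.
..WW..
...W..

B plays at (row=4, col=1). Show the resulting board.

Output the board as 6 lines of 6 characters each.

Answer: ......
..B...
.WWBBB
..BWB.
.BWW..
...W..

Derivation:
Place B at (4,1); scan 8 dirs for brackets.
Dir NW: first cell '.' (not opp) -> no flip
Dir N: first cell '.' (not opp) -> no flip
Dir NE: opp run (3,2) capped by B -> flip
Dir W: first cell '.' (not opp) -> no flip
Dir E: opp run (4,2) (4,3), next='.' -> no flip
Dir SW: first cell '.' (not opp) -> no flip
Dir S: first cell '.' (not opp) -> no flip
Dir SE: first cell '.' (not opp) -> no flip
All flips: (3,2)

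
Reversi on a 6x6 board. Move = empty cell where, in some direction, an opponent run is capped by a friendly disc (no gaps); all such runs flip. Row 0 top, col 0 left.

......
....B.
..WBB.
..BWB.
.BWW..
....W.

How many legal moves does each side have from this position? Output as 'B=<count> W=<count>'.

Answer: B=6 W=7

Derivation:
-- B to move --
(1,1): no bracket -> illegal
(1,2): flips 1 -> legal
(1,3): no bracket -> illegal
(2,1): flips 1 -> legal
(3,1): no bracket -> illegal
(4,4): flips 2 -> legal
(4,5): no bracket -> illegal
(5,1): flips 2 -> legal
(5,2): flips 2 -> legal
(5,3): flips 2 -> legal
(5,5): no bracket -> illegal
B mobility = 6
-- W to move --
(0,3): no bracket -> illegal
(0,4): no bracket -> illegal
(0,5): no bracket -> illegal
(1,2): no bracket -> illegal
(1,3): flips 1 -> legal
(1,5): flips 1 -> legal
(2,1): flips 1 -> legal
(2,5): flips 3 -> legal
(3,0): no bracket -> illegal
(3,1): flips 1 -> legal
(3,5): flips 1 -> legal
(4,0): flips 1 -> legal
(4,4): no bracket -> illegal
(4,5): no bracket -> illegal
(5,0): no bracket -> illegal
(5,1): no bracket -> illegal
(5,2): no bracket -> illegal
W mobility = 7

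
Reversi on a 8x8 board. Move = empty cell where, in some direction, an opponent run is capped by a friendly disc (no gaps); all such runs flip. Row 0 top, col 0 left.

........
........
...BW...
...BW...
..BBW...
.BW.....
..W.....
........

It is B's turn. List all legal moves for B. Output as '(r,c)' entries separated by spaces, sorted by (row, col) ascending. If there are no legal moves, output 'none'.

Answer: (1,5) (2,5) (3,5) (4,5) (5,3) (5,5) (6,1) (7,2) (7,3)

Derivation:
(1,3): no bracket -> illegal
(1,4): no bracket -> illegal
(1,5): flips 1 -> legal
(2,5): flips 2 -> legal
(3,5): flips 1 -> legal
(4,1): no bracket -> illegal
(4,5): flips 2 -> legal
(5,3): flips 1 -> legal
(5,4): no bracket -> illegal
(5,5): flips 1 -> legal
(6,1): flips 1 -> legal
(6,3): no bracket -> illegal
(7,1): no bracket -> illegal
(7,2): flips 2 -> legal
(7,3): flips 1 -> legal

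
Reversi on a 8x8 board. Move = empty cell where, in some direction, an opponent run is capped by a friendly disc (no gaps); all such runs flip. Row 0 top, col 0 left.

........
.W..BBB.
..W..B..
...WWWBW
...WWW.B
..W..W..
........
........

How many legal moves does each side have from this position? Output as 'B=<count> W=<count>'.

-- B to move --
(0,0): no bracket -> illegal
(0,1): no bracket -> illegal
(0,2): no bracket -> illegal
(1,0): no bracket -> illegal
(1,2): no bracket -> illegal
(1,3): no bracket -> illegal
(2,0): no bracket -> illegal
(2,1): no bracket -> illegal
(2,3): no bracket -> illegal
(2,4): no bracket -> illegal
(2,6): no bracket -> illegal
(2,7): flips 1 -> legal
(3,1): no bracket -> illegal
(3,2): flips 3 -> legal
(4,1): no bracket -> illegal
(4,2): no bracket -> illegal
(4,6): no bracket -> illegal
(5,1): no bracket -> illegal
(5,3): no bracket -> illegal
(5,4): flips 1 -> legal
(5,6): no bracket -> illegal
(6,1): flips 3 -> legal
(6,2): no bracket -> illegal
(6,3): no bracket -> illegal
(6,4): no bracket -> illegal
(6,5): flips 3 -> legal
(6,6): no bracket -> illegal
B mobility = 5
-- W to move --
(0,3): no bracket -> illegal
(0,4): no bracket -> illegal
(0,5): flips 2 -> legal
(0,6): no bracket -> illegal
(0,7): flips 2 -> legal
(1,3): no bracket -> illegal
(1,7): no bracket -> illegal
(2,3): no bracket -> illegal
(2,4): no bracket -> illegal
(2,6): no bracket -> illegal
(2,7): flips 1 -> legal
(4,6): no bracket -> illegal
(5,6): no bracket -> illegal
(5,7): flips 1 -> legal
W mobility = 4

Answer: B=5 W=4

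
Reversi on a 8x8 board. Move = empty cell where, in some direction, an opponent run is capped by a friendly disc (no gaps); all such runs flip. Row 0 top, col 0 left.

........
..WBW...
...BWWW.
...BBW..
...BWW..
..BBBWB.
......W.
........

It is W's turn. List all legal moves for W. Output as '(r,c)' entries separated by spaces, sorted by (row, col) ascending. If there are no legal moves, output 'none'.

(0,2): flips 1 -> legal
(0,3): no bracket -> illegal
(0,4): no bracket -> illegal
(2,2): flips 2 -> legal
(3,2): flips 3 -> legal
(4,1): no bracket -> illegal
(4,2): flips 2 -> legal
(4,6): flips 1 -> legal
(4,7): no bracket -> illegal
(5,1): flips 3 -> legal
(5,7): flips 1 -> legal
(6,1): flips 3 -> legal
(6,2): flips 1 -> legal
(6,3): flips 1 -> legal
(6,4): flips 1 -> legal
(6,5): no bracket -> illegal
(6,7): flips 1 -> legal

Answer: (0,2) (2,2) (3,2) (4,2) (4,6) (5,1) (5,7) (6,1) (6,2) (6,3) (6,4) (6,7)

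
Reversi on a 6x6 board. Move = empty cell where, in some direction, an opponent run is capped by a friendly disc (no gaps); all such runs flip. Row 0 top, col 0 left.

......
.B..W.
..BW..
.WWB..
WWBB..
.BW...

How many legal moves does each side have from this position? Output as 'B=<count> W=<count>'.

-- B to move --
(0,3): no bracket -> illegal
(0,4): no bracket -> illegal
(0,5): no bracket -> illegal
(1,2): no bracket -> illegal
(1,3): flips 1 -> legal
(1,5): no bracket -> illegal
(2,0): flips 1 -> legal
(2,1): flips 3 -> legal
(2,4): flips 1 -> legal
(2,5): no bracket -> illegal
(3,0): flips 2 -> legal
(3,4): no bracket -> illegal
(5,0): no bracket -> illegal
(5,3): flips 1 -> legal
B mobility = 6
-- W to move --
(0,0): no bracket -> illegal
(0,1): no bracket -> illegal
(0,2): no bracket -> illegal
(1,0): no bracket -> illegal
(1,2): flips 1 -> legal
(1,3): flips 1 -> legal
(2,0): no bracket -> illegal
(2,1): flips 1 -> legal
(2,4): no bracket -> illegal
(3,4): flips 2 -> legal
(4,4): flips 2 -> legal
(5,0): flips 1 -> legal
(5,3): flips 3 -> legal
(5,4): flips 1 -> legal
W mobility = 8

Answer: B=6 W=8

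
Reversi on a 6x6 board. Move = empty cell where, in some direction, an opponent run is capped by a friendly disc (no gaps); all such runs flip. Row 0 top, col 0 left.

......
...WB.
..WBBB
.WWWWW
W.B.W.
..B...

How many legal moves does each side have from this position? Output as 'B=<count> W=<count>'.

Answer: B=9 W=6

Derivation:
-- B to move --
(0,2): flips 1 -> legal
(0,3): flips 1 -> legal
(0,4): no bracket -> illegal
(1,1): no bracket -> illegal
(1,2): flips 3 -> legal
(2,0): flips 1 -> legal
(2,1): flips 1 -> legal
(3,0): no bracket -> illegal
(4,1): flips 1 -> legal
(4,3): flips 2 -> legal
(4,5): flips 2 -> legal
(5,0): no bracket -> illegal
(5,1): no bracket -> illegal
(5,3): no bracket -> illegal
(5,4): flips 2 -> legal
(5,5): no bracket -> illegal
B mobility = 9
-- W to move --
(0,3): no bracket -> illegal
(0,4): flips 2 -> legal
(0,5): flips 2 -> legal
(1,2): flips 1 -> legal
(1,5): flips 3 -> legal
(4,1): no bracket -> illegal
(4,3): no bracket -> illegal
(5,1): flips 1 -> legal
(5,3): flips 1 -> legal
W mobility = 6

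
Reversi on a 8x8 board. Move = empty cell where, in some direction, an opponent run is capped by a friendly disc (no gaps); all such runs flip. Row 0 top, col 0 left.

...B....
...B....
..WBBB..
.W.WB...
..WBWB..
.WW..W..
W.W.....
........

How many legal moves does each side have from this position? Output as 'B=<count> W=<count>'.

-- B to move --
(1,1): no bracket -> illegal
(1,2): no bracket -> illegal
(2,0): no bracket -> illegal
(2,1): flips 1 -> legal
(3,0): no bracket -> illegal
(3,2): flips 1 -> legal
(3,5): no bracket -> illegal
(4,0): flips 2 -> legal
(4,1): flips 1 -> legal
(4,6): no bracket -> illegal
(5,0): no bracket -> illegal
(5,3): no bracket -> illegal
(5,4): flips 1 -> legal
(5,6): no bracket -> illegal
(6,1): flips 1 -> legal
(6,3): no bracket -> illegal
(6,4): no bracket -> illegal
(6,5): flips 1 -> legal
(6,6): no bracket -> illegal
(7,0): no bracket -> illegal
(7,1): no bracket -> illegal
(7,2): no bracket -> illegal
(7,3): no bracket -> illegal
B mobility = 7
-- W to move --
(0,2): no bracket -> illegal
(0,4): flips 1 -> legal
(1,2): no bracket -> illegal
(1,4): flips 2 -> legal
(1,5): flips 1 -> legal
(1,6): flips 3 -> legal
(2,6): flips 3 -> legal
(3,2): no bracket -> illegal
(3,5): flips 2 -> legal
(3,6): no bracket -> illegal
(4,6): flips 1 -> legal
(5,3): flips 1 -> legal
(5,4): no bracket -> illegal
(5,6): no bracket -> illegal
W mobility = 8

Answer: B=7 W=8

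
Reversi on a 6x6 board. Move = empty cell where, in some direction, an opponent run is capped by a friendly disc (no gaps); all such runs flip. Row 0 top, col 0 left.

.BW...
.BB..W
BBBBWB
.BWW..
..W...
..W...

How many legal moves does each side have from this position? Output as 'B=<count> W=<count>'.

Answer: B=7 W=6

Derivation:
-- B to move --
(0,3): flips 1 -> legal
(0,4): no bracket -> illegal
(0,5): flips 1 -> legal
(1,3): no bracket -> illegal
(1,4): no bracket -> illegal
(3,4): flips 2 -> legal
(3,5): no bracket -> illegal
(4,1): flips 1 -> legal
(4,3): flips 2 -> legal
(4,4): flips 1 -> legal
(5,1): no bracket -> illegal
(5,3): flips 1 -> legal
B mobility = 7
-- W to move --
(0,0): flips 3 -> legal
(0,3): no bracket -> illegal
(1,0): flips 1 -> legal
(1,3): flips 1 -> legal
(1,4): flips 1 -> legal
(3,0): flips 1 -> legal
(3,4): no bracket -> illegal
(3,5): flips 1 -> legal
(4,0): no bracket -> illegal
(4,1): no bracket -> illegal
W mobility = 6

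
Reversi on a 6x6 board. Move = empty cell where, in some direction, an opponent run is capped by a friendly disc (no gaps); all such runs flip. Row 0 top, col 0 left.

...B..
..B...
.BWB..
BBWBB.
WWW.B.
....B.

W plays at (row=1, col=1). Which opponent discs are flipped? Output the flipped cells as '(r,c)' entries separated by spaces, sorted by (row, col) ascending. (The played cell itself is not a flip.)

Answer: (2,1) (3,1)

Derivation:
Dir NW: first cell '.' (not opp) -> no flip
Dir N: first cell '.' (not opp) -> no flip
Dir NE: first cell '.' (not opp) -> no flip
Dir W: first cell '.' (not opp) -> no flip
Dir E: opp run (1,2), next='.' -> no flip
Dir SW: first cell '.' (not opp) -> no flip
Dir S: opp run (2,1) (3,1) capped by W -> flip
Dir SE: first cell 'W' (not opp) -> no flip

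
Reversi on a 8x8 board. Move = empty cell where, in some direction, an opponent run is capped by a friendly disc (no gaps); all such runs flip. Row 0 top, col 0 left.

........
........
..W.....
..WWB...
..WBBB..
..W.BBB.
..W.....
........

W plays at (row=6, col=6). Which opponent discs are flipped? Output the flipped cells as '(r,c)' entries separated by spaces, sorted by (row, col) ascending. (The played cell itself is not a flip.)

Dir NW: opp run (5,5) (4,4) capped by W -> flip
Dir N: opp run (5,6), next='.' -> no flip
Dir NE: first cell '.' (not opp) -> no flip
Dir W: first cell '.' (not opp) -> no flip
Dir E: first cell '.' (not opp) -> no flip
Dir SW: first cell '.' (not opp) -> no flip
Dir S: first cell '.' (not opp) -> no flip
Dir SE: first cell '.' (not opp) -> no flip

Answer: (4,4) (5,5)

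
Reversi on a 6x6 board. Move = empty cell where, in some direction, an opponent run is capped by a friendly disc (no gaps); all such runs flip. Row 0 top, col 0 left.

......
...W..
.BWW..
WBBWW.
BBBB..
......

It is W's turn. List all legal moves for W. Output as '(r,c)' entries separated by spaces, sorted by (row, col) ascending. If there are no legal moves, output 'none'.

Answer: (1,2) (2,0) (5,0) (5,1) (5,2) (5,3)

Derivation:
(1,0): no bracket -> illegal
(1,1): no bracket -> illegal
(1,2): flips 1 -> legal
(2,0): flips 1 -> legal
(4,4): no bracket -> illegal
(5,0): flips 3 -> legal
(5,1): flips 1 -> legal
(5,2): flips 4 -> legal
(5,3): flips 1 -> legal
(5,4): no bracket -> illegal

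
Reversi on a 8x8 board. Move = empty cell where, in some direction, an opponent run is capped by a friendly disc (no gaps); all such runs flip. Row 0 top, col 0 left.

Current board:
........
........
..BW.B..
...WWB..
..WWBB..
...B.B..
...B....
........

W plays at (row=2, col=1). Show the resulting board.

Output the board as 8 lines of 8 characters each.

Answer: ........
........
.WWW.B..
...WWB..
..WWBB..
...B.B..
...B....
........

Derivation:
Place W at (2,1); scan 8 dirs for brackets.
Dir NW: first cell '.' (not opp) -> no flip
Dir N: first cell '.' (not opp) -> no flip
Dir NE: first cell '.' (not opp) -> no flip
Dir W: first cell '.' (not opp) -> no flip
Dir E: opp run (2,2) capped by W -> flip
Dir SW: first cell '.' (not opp) -> no flip
Dir S: first cell '.' (not opp) -> no flip
Dir SE: first cell '.' (not opp) -> no flip
All flips: (2,2)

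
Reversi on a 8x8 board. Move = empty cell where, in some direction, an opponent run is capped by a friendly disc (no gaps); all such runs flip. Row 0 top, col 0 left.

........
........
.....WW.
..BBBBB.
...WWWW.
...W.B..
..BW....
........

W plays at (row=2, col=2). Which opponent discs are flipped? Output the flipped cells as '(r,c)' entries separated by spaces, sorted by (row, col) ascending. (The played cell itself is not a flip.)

Answer: (3,3)

Derivation:
Dir NW: first cell '.' (not opp) -> no flip
Dir N: first cell '.' (not opp) -> no flip
Dir NE: first cell '.' (not opp) -> no flip
Dir W: first cell '.' (not opp) -> no flip
Dir E: first cell '.' (not opp) -> no flip
Dir SW: first cell '.' (not opp) -> no flip
Dir S: opp run (3,2), next='.' -> no flip
Dir SE: opp run (3,3) capped by W -> flip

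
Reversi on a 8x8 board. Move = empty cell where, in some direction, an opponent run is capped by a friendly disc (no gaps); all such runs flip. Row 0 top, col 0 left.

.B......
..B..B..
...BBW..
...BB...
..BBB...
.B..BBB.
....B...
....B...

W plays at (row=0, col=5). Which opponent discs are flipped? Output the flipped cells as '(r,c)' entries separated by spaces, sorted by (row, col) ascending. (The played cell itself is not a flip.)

Answer: (1,5)

Derivation:
Dir NW: edge -> no flip
Dir N: edge -> no flip
Dir NE: edge -> no flip
Dir W: first cell '.' (not opp) -> no flip
Dir E: first cell '.' (not opp) -> no flip
Dir SW: first cell '.' (not opp) -> no flip
Dir S: opp run (1,5) capped by W -> flip
Dir SE: first cell '.' (not opp) -> no flip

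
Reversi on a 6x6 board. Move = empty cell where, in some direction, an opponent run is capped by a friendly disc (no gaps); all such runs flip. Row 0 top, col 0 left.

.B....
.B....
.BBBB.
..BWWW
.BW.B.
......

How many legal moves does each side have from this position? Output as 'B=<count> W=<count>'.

-- B to move --
(2,5): no bracket -> illegal
(3,1): no bracket -> illegal
(4,3): flips 2 -> legal
(4,5): flips 1 -> legal
(5,1): flips 2 -> legal
(5,2): flips 1 -> legal
(5,3): no bracket -> illegal
B mobility = 4
-- W to move --
(0,0): flips 2 -> legal
(0,2): no bracket -> illegal
(1,0): no bracket -> illegal
(1,2): flips 3 -> legal
(1,3): flips 2 -> legal
(1,4): flips 1 -> legal
(1,5): flips 1 -> legal
(2,0): no bracket -> illegal
(2,5): no bracket -> illegal
(3,0): no bracket -> illegal
(3,1): flips 1 -> legal
(4,0): flips 1 -> legal
(4,3): no bracket -> illegal
(4,5): no bracket -> illegal
(5,0): no bracket -> illegal
(5,1): no bracket -> illegal
(5,2): no bracket -> illegal
(5,3): flips 1 -> legal
(5,4): flips 1 -> legal
(5,5): flips 1 -> legal
W mobility = 10

Answer: B=4 W=10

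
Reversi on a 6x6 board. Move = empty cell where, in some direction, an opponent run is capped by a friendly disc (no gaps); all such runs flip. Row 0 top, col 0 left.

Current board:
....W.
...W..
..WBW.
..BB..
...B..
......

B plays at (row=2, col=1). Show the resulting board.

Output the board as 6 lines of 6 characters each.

Place B at (2,1); scan 8 dirs for brackets.
Dir NW: first cell '.' (not opp) -> no flip
Dir N: first cell '.' (not opp) -> no flip
Dir NE: first cell '.' (not opp) -> no flip
Dir W: first cell '.' (not opp) -> no flip
Dir E: opp run (2,2) capped by B -> flip
Dir SW: first cell '.' (not opp) -> no flip
Dir S: first cell '.' (not opp) -> no flip
Dir SE: first cell 'B' (not opp) -> no flip
All flips: (2,2)

Answer: ....W.
...W..
.BBBW.
..BB..
...B..
......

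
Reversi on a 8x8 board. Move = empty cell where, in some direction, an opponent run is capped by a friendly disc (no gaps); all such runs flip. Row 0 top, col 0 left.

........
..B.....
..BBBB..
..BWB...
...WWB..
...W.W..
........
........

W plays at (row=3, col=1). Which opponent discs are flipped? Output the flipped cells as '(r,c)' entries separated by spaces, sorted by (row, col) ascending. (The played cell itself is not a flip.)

Dir NW: first cell '.' (not opp) -> no flip
Dir N: first cell '.' (not opp) -> no flip
Dir NE: opp run (2,2), next='.' -> no flip
Dir W: first cell '.' (not opp) -> no flip
Dir E: opp run (3,2) capped by W -> flip
Dir SW: first cell '.' (not opp) -> no flip
Dir S: first cell '.' (not opp) -> no flip
Dir SE: first cell '.' (not opp) -> no flip

Answer: (3,2)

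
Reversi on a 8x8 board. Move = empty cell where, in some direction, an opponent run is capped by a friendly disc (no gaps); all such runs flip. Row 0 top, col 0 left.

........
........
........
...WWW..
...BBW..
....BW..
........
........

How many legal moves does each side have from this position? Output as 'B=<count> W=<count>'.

-- B to move --
(2,2): flips 1 -> legal
(2,3): flips 1 -> legal
(2,4): flips 1 -> legal
(2,5): flips 1 -> legal
(2,6): flips 1 -> legal
(3,2): no bracket -> illegal
(3,6): flips 1 -> legal
(4,2): no bracket -> illegal
(4,6): flips 1 -> legal
(5,6): flips 1 -> legal
(6,4): no bracket -> illegal
(6,5): no bracket -> illegal
(6,6): flips 1 -> legal
B mobility = 9
-- W to move --
(3,2): no bracket -> illegal
(4,2): flips 2 -> legal
(5,2): flips 1 -> legal
(5,3): flips 3 -> legal
(6,3): flips 1 -> legal
(6,4): flips 2 -> legal
(6,5): no bracket -> illegal
W mobility = 5

Answer: B=9 W=5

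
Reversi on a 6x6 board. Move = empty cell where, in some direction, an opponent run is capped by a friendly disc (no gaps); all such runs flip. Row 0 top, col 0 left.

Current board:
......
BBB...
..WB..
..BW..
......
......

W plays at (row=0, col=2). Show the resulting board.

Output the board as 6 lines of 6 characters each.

Answer: ..W...
BBW...
..WB..
..BW..
......
......

Derivation:
Place W at (0,2); scan 8 dirs for brackets.
Dir NW: edge -> no flip
Dir N: edge -> no flip
Dir NE: edge -> no flip
Dir W: first cell '.' (not opp) -> no flip
Dir E: first cell '.' (not opp) -> no flip
Dir SW: opp run (1,1), next='.' -> no flip
Dir S: opp run (1,2) capped by W -> flip
Dir SE: first cell '.' (not opp) -> no flip
All flips: (1,2)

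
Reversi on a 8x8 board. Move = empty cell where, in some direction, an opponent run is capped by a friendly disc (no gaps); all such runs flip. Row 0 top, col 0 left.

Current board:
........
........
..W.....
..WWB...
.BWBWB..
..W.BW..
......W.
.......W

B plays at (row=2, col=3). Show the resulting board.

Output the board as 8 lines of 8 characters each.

Place B at (2,3); scan 8 dirs for brackets.
Dir NW: first cell '.' (not opp) -> no flip
Dir N: first cell '.' (not opp) -> no flip
Dir NE: first cell '.' (not opp) -> no flip
Dir W: opp run (2,2), next='.' -> no flip
Dir E: first cell '.' (not opp) -> no flip
Dir SW: opp run (3,2) capped by B -> flip
Dir S: opp run (3,3) capped by B -> flip
Dir SE: first cell 'B' (not opp) -> no flip
All flips: (3,2) (3,3)

Answer: ........
........
..WB....
..BBB...
.BWBWB..
..W.BW..
......W.
.......W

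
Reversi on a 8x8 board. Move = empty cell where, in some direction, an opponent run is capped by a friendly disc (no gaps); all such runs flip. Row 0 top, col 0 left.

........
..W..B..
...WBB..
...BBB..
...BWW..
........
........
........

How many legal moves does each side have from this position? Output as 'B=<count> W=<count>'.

-- B to move --
(0,1): flips 2 -> legal
(0,2): no bracket -> illegal
(0,3): no bracket -> illegal
(1,1): no bracket -> illegal
(1,3): flips 1 -> legal
(1,4): no bracket -> illegal
(2,1): no bracket -> illegal
(2,2): flips 1 -> legal
(3,2): no bracket -> illegal
(3,6): no bracket -> illegal
(4,6): flips 2 -> legal
(5,3): flips 1 -> legal
(5,4): flips 1 -> legal
(5,5): flips 2 -> legal
(5,6): flips 1 -> legal
B mobility = 8
-- W to move --
(0,4): no bracket -> illegal
(0,5): flips 3 -> legal
(0,6): no bracket -> illegal
(1,3): no bracket -> illegal
(1,4): flips 2 -> legal
(1,6): no bracket -> illegal
(2,2): flips 1 -> legal
(2,6): flips 3 -> legal
(3,2): no bracket -> illegal
(3,6): no bracket -> illegal
(4,2): flips 1 -> legal
(4,6): no bracket -> illegal
(5,2): no bracket -> illegal
(5,3): flips 2 -> legal
(5,4): no bracket -> illegal
W mobility = 6

Answer: B=8 W=6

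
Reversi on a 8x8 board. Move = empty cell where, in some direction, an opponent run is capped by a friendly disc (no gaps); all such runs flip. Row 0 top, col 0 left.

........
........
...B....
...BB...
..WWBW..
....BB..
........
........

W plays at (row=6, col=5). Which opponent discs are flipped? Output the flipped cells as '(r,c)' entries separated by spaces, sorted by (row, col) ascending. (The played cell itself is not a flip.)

Dir NW: opp run (5,4) capped by W -> flip
Dir N: opp run (5,5) capped by W -> flip
Dir NE: first cell '.' (not opp) -> no flip
Dir W: first cell '.' (not opp) -> no flip
Dir E: first cell '.' (not opp) -> no flip
Dir SW: first cell '.' (not opp) -> no flip
Dir S: first cell '.' (not opp) -> no flip
Dir SE: first cell '.' (not opp) -> no flip

Answer: (5,4) (5,5)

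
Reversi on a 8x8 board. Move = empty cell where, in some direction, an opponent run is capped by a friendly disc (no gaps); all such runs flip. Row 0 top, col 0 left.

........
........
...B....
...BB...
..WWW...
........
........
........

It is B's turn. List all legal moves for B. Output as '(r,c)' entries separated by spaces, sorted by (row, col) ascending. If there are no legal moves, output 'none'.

(3,1): no bracket -> illegal
(3,2): no bracket -> illegal
(3,5): no bracket -> illegal
(4,1): no bracket -> illegal
(4,5): no bracket -> illegal
(5,1): flips 1 -> legal
(5,2): flips 1 -> legal
(5,3): flips 1 -> legal
(5,4): flips 1 -> legal
(5,5): flips 1 -> legal

Answer: (5,1) (5,2) (5,3) (5,4) (5,5)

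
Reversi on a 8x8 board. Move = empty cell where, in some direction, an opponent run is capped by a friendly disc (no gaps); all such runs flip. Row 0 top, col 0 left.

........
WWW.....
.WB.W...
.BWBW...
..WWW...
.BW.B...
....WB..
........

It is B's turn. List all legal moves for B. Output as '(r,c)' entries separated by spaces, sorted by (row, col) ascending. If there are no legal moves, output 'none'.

(0,0): flips 1 -> legal
(0,1): flips 2 -> legal
(0,2): flips 1 -> legal
(0,3): no bracket -> illegal
(1,3): no bracket -> illegal
(1,4): flips 3 -> legal
(1,5): flips 1 -> legal
(2,0): flips 1 -> legal
(2,3): no bracket -> illegal
(2,5): no bracket -> illegal
(3,0): no bracket -> illegal
(3,5): flips 1 -> legal
(4,1): no bracket -> illegal
(4,5): no bracket -> illegal
(5,3): flips 3 -> legal
(5,5): flips 1 -> legal
(6,1): no bracket -> illegal
(6,2): flips 3 -> legal
(6,3): flips 1 -> legal
(7,3): no bracket -> illegal
(7,4): flips 1 -> legal
(7,5): no bracket -> illegal

Answer: (0,0) (0,1) (0,2) (1,4) (1,5) (2,0) (3,5) (5,3) (5,5) (6,2) (6,3) (7,4)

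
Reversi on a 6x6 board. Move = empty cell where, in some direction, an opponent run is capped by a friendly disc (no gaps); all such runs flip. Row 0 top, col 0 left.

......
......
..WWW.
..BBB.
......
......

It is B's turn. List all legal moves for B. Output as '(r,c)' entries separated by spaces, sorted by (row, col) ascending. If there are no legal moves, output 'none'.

Answer: (1,1) (1,2) (1,3) (1,4) (1,5)

Derivation:
(1,1): flips 1 -> legal
(1,2): flips 2 -> legal
(1,3): flips 1 -> legal
(1,4): flips 2 -> legal
(1,5): flips 1 -> legal
(2,1): no bracket -> illegal
(2,5): no bracket -> illegal
(3,1): no bracket -> illegal
(3,5): no bracket -> illegal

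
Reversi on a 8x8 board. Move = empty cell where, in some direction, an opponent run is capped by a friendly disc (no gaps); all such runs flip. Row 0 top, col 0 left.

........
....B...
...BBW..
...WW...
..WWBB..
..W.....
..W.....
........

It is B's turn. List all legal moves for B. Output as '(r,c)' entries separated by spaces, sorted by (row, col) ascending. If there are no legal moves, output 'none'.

Answer: (2,2) (2,6) (3,6) (4,1) (5,1) (5,3)

Derivation:
(1,5): no bracket -> illegal
(1,6): no bracket -> illegal
(2,2): flips 1 -> legal
(2,6): flips 1 -> legal
(3,1): no bracket -> illegal
(3,2): no bracket -> illegal
(3,5): no bracket -> illegal
(3,6): flips 1 -> legal
(4,1): flips 2 -> legal
(5,1): flips 2 -> legal
(5,3): flips 2 -> legal
(5,4): no bracket -> illegal
(6,1): no bracket -> illegal
(6,3): no bracket -> illegal
(7,1): no bracket -> illegal
(7,2): no bracket -> illegal
(7,3): no bracket -> illegal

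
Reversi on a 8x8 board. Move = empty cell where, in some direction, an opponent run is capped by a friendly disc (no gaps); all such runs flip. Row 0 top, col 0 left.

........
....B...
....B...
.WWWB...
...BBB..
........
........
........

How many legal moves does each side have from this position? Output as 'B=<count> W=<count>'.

Answer: B=5 W=5

Derivation:
-- B to move --
(2,0): no bracket -> illegal
(2,1): flips 1 -> legal
(2,2): flips 1 -> legal
(2,3): flips 1 -> legal
(3,0): flips 3 -> legal
(4,0): no bracket -> illegal
(4,1): no bracket -> illegal
(4,2): flips 1 -> legal
B mobility = 5
-- W to move --
(0,3): no bracket -> illegal
(0,4): no bracket -> illegal
(0,5): no bracket -> illegal
(1,3): no bracket -> illegal
(1,5): flips 1 -> legal
(2,3): no bracket -> illegal
(2,5): no bracket -> illegal
(3,5): flips 1 -> legal
(3,6): no bracket -> illegal
(4,2): no bracket -> illegal
(4,6): no bracket -> illegal
(5,2): no bracket -> illegal
(5,3): flips 1 -> legal
(5,4): flips 1 -> legal
(5,5): flips 1 -> legal
(5,6): no bracket -> illegal
W mobility = 5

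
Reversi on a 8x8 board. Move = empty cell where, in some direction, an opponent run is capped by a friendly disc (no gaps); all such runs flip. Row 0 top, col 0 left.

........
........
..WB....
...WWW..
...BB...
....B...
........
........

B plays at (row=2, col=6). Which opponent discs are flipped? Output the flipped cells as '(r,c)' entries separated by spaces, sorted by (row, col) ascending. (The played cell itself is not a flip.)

Answer: (3,5)

Derivation:
Dir NW: first cell '.' (not opp) -> no flip
Dir N: first cell '.' (not opp) -> no flip
Dir NE: first cell '.' (not opp) -> no flip
Dir W: first cell '.' (not opp) -> no flip
Dir E: first cell '.' (not opp) -> no flip
Dir SW: opp run (3,5) capped by B -> flip
Dir S: first cell '.' (not opp) -> no flip
Dir SE: first cell '.' (not opp) -> no flip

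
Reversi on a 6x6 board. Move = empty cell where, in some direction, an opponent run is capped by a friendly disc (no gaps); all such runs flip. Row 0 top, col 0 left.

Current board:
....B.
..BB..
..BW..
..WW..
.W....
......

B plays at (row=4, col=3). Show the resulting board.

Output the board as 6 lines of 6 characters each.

Answer: ....B.
..BB..
..BB..
..WB..
.W.B..
......

Derivation:
Place B at (4,3); scan 8 dirs for brackets.
Dir NW: opp run (3,2), next='.' -> no flip
Dir N: opp run (3,3) (2,3) capped by B -> flip
Dir NE: first cell '.' (not opp) -> no flip
Dir W: first cell '.' (not opp) -> no flip
Dir E: first cell '.' (not opp) -> no flip
Dir SW: first cell '.' (not opp) -> no flip
Dir S: first cell '.' (not opp) -> no flip
Dir SE: first cell '.' (not opp) -> no flip
All flips: (2,3) (3,3)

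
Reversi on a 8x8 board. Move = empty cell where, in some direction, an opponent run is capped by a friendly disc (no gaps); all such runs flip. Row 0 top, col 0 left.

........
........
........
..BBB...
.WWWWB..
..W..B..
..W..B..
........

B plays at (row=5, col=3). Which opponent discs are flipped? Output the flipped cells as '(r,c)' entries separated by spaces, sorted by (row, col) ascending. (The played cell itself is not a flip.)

Answer: (4,3)

Derivation:
Dir NW: opp run (4,2), next='.' -> no flip
Dir N: opp run (4,3) capped by B -> flip
Dir NE: opp run (4,4), next='.' -> no flip
Dir W: opp run (5,2), next='.' -> no flip
Dir E: first cell '.' (not opp) -> no flip
Dir SW: opp run (6,2), next='.' -> no flip
Dir S: first cell '.' (not opp) -> no flip
Dir SE: first cell '.' (not opp) -> no flip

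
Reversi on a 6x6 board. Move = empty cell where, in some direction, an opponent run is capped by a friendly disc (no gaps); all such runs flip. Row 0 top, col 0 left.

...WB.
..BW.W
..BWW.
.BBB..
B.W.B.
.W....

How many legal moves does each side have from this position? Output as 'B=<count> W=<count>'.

-- B to move --
(0,2): flips 1 -> legal
(0,5): no bracket -> illegal
(1,4): flips 2 -> legal
(2,5): flips 2 -> legal
(3,4): flips 1 -> legal
(3,5): no bracket -> illegal
(4,1): no bracket -> illegal
(4,3): no bracket -> illegal
(5,0): no bracket -> illegal
(5,2): flips 1 -> legal
(5,3): flips 1 -> legal
B mobility = 6
-- W to move --
(0,1): flips 1 -> legal
(0,2): flips 3 -> legal
(0,5): flips 1 -> legal
(1,1): flips 1 -> legal
(1,4): no bracket -> illegal
(2,0): flips 1 -> legal
(2,1): flips 2 -> legal
(3,0): no bracket -> illegal
(3,4): no bracket -> illegal
(3,5): no bracket -> illegal
(4,1): flips 1 -> legal
(4,3): flips 1 -> legal
(4,5): no bracket -> illegal
(5,0): no bracket -> illegal
(5,3): no bracket -> illegal
(5,4): no bracket -> illegal
(5,5): no bracket -> illegal
W mobility = 8

Answer: B=6 W=8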